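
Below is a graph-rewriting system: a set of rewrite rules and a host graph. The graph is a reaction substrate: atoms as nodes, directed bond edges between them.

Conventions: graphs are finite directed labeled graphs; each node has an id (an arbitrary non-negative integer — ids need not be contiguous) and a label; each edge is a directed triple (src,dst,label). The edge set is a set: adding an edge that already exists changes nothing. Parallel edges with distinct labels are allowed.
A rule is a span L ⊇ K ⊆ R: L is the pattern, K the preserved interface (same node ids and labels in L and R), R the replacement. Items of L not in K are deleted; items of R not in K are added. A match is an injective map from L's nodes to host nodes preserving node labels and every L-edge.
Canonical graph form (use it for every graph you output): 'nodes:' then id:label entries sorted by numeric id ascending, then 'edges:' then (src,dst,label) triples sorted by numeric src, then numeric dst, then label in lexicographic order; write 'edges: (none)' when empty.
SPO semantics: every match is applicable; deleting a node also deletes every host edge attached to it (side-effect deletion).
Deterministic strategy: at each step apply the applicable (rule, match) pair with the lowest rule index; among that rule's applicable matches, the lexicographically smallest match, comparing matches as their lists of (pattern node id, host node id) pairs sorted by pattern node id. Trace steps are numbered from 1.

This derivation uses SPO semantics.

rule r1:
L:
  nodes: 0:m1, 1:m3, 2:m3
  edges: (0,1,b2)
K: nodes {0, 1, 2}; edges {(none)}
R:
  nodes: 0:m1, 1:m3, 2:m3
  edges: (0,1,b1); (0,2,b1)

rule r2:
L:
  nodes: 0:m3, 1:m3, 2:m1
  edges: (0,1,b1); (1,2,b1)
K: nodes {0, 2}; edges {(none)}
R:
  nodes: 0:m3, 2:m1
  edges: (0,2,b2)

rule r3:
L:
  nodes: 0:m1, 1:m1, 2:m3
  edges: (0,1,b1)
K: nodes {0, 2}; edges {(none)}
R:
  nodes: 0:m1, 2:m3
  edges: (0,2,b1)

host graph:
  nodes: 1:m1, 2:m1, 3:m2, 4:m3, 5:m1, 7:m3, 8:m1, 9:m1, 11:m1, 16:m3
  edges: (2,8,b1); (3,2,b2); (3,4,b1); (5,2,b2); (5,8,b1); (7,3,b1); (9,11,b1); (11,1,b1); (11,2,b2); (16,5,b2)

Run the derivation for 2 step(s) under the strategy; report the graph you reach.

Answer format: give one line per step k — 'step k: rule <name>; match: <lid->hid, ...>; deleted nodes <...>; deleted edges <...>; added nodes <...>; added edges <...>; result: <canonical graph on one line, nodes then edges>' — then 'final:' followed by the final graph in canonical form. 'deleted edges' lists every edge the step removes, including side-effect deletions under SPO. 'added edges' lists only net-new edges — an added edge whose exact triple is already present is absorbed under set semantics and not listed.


step 1: rule r3; match: 0->2, 1->8, 2->4; deleted nodes 8; deleted edges (2,8,b1); (5,8,b1); added nodes (none); added edges (2,4,b1); result: nodes: 1:m1, 2:m1, 3:m2, 4:m3, 5:m1, 7:m3, 9:m1, 11:m1, 16:m3 edges: (2,4,b1); (3,2,b2); (3,4,b1); (5,2,b2); (7,3,b1); (9,11,b1); (11,1,b1); (11,2,b2); (16,5,b2)
step 2: rule r3; match: 0->9, 1->11, 2->4; deleted nodes 11; deleted edges (9,11,b1); (11,1,b1); (11,2,b2); added nodes (none); added edges (9,4,b1); result: nodes: 1:m1, 2:m1, 3:m2, 4:m3, 5:m1, 7:m3, 9:m1, 16:m3 edges: (2,4,b1); (3,2,b2); (3,4,b1); (5,2,b2); (7,3,b1); (9,4,b1); (16,5,b2)
final:
nodes: 1:m1, 2:m1, 3:m2, 4:m3, 5:m1, 7:m3, 9:m1, 16:m3
edges: (2,4,b1); (3,2,b2); (3,4,b1); (5,2,b2); (7,3,b1); (9,4,b1); (16,5,b2)


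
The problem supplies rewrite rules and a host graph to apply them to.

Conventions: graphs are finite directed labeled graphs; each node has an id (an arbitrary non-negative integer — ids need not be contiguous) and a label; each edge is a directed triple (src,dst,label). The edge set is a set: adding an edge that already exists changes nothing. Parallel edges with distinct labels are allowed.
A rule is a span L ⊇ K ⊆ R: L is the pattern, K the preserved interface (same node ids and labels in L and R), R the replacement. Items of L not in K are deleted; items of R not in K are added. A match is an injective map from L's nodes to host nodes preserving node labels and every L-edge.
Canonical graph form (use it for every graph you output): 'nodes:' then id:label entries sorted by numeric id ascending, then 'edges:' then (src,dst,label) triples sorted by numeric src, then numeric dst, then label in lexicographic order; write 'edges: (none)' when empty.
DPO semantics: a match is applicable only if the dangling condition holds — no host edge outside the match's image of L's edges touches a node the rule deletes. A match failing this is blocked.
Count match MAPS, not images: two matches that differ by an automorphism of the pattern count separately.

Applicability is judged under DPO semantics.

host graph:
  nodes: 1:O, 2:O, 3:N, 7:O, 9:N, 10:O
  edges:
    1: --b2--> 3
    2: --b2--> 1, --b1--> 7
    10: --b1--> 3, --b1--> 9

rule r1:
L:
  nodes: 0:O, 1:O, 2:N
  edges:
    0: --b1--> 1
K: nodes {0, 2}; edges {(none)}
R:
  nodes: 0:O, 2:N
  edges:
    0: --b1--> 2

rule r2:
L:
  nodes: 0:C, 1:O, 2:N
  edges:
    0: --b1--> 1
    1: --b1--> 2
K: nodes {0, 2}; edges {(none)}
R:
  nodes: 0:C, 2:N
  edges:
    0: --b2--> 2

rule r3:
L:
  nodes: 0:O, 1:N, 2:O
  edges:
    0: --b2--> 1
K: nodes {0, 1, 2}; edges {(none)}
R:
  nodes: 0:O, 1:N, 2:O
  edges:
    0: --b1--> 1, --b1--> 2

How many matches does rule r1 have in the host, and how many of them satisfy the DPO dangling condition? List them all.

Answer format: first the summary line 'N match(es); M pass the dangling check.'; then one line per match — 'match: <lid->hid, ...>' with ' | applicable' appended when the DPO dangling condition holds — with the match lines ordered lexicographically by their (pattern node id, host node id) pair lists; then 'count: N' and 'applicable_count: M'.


2 match(es); 2 pass the dangling check.
match: 0->2, 1->7, 2->3 | applicable
match: 0->2, 1->7, 2->9 | applicable
count: 2
applicable_count: 2


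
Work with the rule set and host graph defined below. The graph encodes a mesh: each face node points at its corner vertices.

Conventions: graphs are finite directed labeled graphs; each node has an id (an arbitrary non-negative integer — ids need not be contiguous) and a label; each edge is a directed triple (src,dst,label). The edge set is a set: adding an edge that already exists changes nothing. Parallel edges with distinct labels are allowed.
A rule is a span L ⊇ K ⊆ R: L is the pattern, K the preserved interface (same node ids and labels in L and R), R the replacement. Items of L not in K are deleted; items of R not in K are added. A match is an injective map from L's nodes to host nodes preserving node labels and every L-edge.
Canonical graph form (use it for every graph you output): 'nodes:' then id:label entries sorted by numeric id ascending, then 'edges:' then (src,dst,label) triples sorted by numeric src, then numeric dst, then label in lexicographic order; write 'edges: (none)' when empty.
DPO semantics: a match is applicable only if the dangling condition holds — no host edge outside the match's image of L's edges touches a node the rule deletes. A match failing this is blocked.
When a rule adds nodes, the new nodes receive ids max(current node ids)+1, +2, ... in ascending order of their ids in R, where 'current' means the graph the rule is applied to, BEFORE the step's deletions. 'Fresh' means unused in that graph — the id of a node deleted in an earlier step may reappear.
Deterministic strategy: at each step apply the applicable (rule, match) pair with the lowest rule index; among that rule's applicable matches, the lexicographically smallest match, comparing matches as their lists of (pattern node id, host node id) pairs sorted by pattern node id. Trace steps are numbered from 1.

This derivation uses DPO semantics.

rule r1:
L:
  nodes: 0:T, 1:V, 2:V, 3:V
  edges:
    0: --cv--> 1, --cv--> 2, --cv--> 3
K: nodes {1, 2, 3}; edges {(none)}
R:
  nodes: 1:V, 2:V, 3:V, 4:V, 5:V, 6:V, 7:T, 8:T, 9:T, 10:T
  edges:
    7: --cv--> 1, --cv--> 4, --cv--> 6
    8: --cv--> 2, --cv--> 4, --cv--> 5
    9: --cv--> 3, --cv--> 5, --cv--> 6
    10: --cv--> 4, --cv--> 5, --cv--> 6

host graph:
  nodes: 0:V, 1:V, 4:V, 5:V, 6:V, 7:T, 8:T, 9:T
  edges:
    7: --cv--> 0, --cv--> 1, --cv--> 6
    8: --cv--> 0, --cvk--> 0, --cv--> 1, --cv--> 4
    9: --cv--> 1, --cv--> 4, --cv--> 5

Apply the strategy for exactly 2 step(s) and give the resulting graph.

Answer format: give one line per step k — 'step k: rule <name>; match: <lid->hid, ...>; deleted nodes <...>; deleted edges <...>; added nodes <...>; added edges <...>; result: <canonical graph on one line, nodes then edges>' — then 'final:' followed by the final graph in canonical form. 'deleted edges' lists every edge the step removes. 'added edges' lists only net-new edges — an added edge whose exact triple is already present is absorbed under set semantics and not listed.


step 1: rule r1; match: 0->7, 1->0, 2->1, 3->6; deleted nodes 7; deleted edges (7,0,cv); (7,1,cv); (7,6,cv); added nodes 10, 11, 12, 13, 14, 15, 16; added edges (13,0,cv); (13,10,cv); (13,12,cv); (14,1,cv); (14,10,cv); (14,11,cv); (15,6,cv); (15,11,cv); (15,12,cv); (16,10,cv); (16,11,cv); (16,12,cv); result: nodes: 0:V, 1:V, 4:V, 5:V, 6:V, 8:T, 9:T, 10:V, 11:V, 12:V, 13:T, 14:T, 15:T, 16:T edges: (8,0,cv); (8,0,cvk); (8,1,cv); (8,4,cv); (9,1,cv); (9,4,cv); (9,5,cv); (13,0,cv); (13,10,cv); (13,12,cv); (14,1,cv); (14,10,cv); (14,11,cv); (15,6,cv); (15,11,cv); (15,12,cv); (16,10,cv); (16,11,cv); (16,12,cv)
step 2: rule r1; match: 0->9, 1->1, 2->4, 3->5; deleted nodes 9; deleted edges (9,1,cv); (9,4,cv); (9,5,cv); added nodes 17, 18, 19, 20, 21, 22, 23; added edges (20,1,cv); (20,17,cv); (20,19,cv); (21,4,cv); (21,17,cv); (21,18,cv); (22,5,cv); (22,18,cv); (22,19,cv); (23,17,cv); (23,18,cv); (23,19,cv); result: nodes: 0:V, 1:V, 4:V, 5:V, 6:V, 8:T, 10:V, 11:V, 12:V, 13:T, 14:T, 15:T, 16:T, 17:V, 18:V, 19:V, 20:T, 21:T, 22:T, 23:T edges: (8,0,cv); (8,0,cvk); (8,1,cv); (8,4,cv); (13,0,cv); (13,10,cv); (13,12,cv); (14,1,cv); (14,10,cv); (14,11,cv); (15,6,cv); (15,11,cv); (15,12,cv); (16,10,cv); (16,11,cv); (16,12,cv); (20,1,cv); (20,17,cv); (20,19,cv); (21,4,cv); (21,17,cv); (21,18,cv); (22,5,cv); (22,18,cv); (22,19,cv); (23,17,cv); (23,18,cv); (23,19,cv)
final:
nodes: 0:V, 1:V, 4:V, 5:V, 6:V, 8:T, 10:V, 11:V, 12:V, 13:T, 14:T, 15:T, 16:T, 17:V, 18:V, 19:V, 20:T, 21:T, 22:T, 23:T
edges: (8,0,cv); (8,0,cvk); (8,1,cv); (8,4,cv); (13,0,cv); (13,10,cv); (13,12,cv); (14,1,cv); (14,10,cv); (14,11,cv); (15,6,cv); (15,11,cv); (15,12,cv); (16,10,cv); (16,11,cv); (16,12,cv); (20,1,cv); (20,17,cv); (20,19,cv); (21,4,cv); (21,17,cv); (21,18,cv); (22,5,cv); (22,18,cv); (22,19,cv); (23,17,cv); (23,18,cv); (23,19,cv)


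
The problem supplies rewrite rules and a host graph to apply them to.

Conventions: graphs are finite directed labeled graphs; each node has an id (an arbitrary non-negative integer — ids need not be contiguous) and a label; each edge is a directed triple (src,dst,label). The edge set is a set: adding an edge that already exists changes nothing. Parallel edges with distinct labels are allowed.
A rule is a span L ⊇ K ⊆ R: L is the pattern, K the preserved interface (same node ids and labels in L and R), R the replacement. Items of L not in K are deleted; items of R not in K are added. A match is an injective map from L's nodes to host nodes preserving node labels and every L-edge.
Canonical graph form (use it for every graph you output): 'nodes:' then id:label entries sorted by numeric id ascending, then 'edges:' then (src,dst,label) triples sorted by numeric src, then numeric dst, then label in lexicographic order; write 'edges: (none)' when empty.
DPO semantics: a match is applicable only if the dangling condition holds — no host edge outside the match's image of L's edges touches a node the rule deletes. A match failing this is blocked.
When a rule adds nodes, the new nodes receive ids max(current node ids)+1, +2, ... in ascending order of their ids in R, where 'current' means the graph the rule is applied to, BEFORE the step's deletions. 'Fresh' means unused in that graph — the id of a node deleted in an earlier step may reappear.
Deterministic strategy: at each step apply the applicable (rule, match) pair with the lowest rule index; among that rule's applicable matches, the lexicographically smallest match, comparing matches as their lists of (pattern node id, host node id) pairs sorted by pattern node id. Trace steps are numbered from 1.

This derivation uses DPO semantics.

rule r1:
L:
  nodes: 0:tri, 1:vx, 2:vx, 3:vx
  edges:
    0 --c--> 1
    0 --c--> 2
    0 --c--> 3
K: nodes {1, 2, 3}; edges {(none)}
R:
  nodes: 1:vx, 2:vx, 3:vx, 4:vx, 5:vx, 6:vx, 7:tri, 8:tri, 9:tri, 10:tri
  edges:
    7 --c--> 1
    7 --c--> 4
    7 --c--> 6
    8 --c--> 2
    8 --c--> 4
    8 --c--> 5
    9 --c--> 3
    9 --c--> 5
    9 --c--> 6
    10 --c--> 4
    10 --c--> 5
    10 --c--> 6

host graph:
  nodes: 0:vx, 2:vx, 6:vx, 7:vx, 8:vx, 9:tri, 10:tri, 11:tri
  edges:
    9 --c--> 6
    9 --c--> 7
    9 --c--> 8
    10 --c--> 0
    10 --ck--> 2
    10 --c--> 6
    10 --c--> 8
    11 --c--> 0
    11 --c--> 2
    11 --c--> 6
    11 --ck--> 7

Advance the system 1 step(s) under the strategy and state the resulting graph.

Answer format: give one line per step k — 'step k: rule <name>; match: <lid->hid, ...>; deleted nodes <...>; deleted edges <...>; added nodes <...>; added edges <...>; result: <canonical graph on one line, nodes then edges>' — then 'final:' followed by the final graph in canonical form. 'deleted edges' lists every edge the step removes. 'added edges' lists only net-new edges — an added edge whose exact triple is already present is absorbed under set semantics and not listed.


step 1: rule r1; match: 0->9, 1->6, 2->7, 3->8; deleted nodes 9; deleted edges (9,6,c); (9,7,c); (9,8,c); added nodes 12, 13, 14, 15, 16, 17, 18; added edges (15,6,c); (15,12,c); (15,14,c); (16,7,c); (16,12,c); (16,13,c); (17,8,c); (17,13,c); (17,14,c); (18,12,c); (18,13,c); (18,14,c); result: nodes: 0:vx, 2:vx, 6:vx, 7:vx, 8:vx, 10:tri, 11:tri, 12:vx, 13:vx, 14:vx, 15:tri, 16:tri, 17:tri, 18:tri edges: (10,0,c); (10,2,ck); (10,6,c); (10,8,c); (11,0,c); (11,2,c); (11,6,c); (11,7,ck); (15,6,c); (15,12,c); (15,14,c); (16,7,c); (16,12,c); (16,13,c); (17,8,c); (17,13,c); (17,14,c); (18,12,c); (18,13,c); (18,14,c)
final:
nodes: 0:vx, 2:vx, 6:vx, 7:vx, 8:vx, 10:tri, 11:tri, 12:vx, 13:vx, 14:vx, 15:tri, 16:tri, 17:tri, 18:tri
edges: (10,0,c); (10,2,ck); (10,6,c); (10,8,c); (11,0,c); (11,2,c); (11,6,c); (11,7,ck); (15,6,c); (15,12,c); (15,14,c); (16,7,c); (16,12,c); (16,13,c); (17,8,c); (17,13,c); (17,14,c); (18,12,c); (18,13,c); (18,14,c)


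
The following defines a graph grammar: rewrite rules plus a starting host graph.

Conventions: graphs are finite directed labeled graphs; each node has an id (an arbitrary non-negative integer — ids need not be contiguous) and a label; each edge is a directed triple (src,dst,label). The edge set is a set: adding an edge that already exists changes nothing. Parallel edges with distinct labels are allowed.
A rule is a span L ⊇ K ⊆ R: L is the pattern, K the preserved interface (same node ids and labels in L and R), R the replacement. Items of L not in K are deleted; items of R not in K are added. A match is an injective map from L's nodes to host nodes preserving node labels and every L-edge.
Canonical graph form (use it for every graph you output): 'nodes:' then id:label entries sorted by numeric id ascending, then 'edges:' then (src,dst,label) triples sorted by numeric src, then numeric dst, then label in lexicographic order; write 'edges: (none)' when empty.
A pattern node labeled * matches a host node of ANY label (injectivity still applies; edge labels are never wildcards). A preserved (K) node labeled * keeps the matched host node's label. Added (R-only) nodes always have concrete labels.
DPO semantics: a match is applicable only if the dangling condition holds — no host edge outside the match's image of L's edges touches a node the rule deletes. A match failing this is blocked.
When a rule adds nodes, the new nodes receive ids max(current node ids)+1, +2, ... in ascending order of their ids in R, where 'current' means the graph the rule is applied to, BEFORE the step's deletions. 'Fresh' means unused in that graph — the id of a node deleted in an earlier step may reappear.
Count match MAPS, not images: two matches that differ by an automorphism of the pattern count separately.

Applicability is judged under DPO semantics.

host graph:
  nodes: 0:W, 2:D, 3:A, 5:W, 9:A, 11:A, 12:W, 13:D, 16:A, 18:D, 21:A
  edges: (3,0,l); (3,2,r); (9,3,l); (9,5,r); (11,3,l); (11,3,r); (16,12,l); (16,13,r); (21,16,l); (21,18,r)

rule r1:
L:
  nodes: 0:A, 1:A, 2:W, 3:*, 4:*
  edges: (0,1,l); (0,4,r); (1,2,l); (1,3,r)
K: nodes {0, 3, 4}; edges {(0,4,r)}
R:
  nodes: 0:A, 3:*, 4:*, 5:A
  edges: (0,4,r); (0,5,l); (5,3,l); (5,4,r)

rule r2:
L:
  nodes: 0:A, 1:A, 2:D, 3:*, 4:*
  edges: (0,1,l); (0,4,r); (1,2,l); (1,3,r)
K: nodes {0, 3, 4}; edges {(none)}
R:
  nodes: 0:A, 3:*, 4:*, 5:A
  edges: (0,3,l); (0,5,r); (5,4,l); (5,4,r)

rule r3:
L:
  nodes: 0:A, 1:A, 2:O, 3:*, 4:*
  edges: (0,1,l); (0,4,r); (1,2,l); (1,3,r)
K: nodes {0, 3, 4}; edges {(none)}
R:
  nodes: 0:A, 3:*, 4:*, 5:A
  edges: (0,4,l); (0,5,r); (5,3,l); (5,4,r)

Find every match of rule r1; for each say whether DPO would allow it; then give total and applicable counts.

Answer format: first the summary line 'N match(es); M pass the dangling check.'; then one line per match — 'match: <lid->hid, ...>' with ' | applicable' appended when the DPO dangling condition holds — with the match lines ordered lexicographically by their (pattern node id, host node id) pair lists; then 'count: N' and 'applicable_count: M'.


2 match(es); 1 pass the dangling check.
match: 0->9, 1->3, 2->0, 3->2, 4->5
match: 0->21, 1->16, 2->12, 3->13, 4->18 | applicable
count: 2
applicable_count: 1


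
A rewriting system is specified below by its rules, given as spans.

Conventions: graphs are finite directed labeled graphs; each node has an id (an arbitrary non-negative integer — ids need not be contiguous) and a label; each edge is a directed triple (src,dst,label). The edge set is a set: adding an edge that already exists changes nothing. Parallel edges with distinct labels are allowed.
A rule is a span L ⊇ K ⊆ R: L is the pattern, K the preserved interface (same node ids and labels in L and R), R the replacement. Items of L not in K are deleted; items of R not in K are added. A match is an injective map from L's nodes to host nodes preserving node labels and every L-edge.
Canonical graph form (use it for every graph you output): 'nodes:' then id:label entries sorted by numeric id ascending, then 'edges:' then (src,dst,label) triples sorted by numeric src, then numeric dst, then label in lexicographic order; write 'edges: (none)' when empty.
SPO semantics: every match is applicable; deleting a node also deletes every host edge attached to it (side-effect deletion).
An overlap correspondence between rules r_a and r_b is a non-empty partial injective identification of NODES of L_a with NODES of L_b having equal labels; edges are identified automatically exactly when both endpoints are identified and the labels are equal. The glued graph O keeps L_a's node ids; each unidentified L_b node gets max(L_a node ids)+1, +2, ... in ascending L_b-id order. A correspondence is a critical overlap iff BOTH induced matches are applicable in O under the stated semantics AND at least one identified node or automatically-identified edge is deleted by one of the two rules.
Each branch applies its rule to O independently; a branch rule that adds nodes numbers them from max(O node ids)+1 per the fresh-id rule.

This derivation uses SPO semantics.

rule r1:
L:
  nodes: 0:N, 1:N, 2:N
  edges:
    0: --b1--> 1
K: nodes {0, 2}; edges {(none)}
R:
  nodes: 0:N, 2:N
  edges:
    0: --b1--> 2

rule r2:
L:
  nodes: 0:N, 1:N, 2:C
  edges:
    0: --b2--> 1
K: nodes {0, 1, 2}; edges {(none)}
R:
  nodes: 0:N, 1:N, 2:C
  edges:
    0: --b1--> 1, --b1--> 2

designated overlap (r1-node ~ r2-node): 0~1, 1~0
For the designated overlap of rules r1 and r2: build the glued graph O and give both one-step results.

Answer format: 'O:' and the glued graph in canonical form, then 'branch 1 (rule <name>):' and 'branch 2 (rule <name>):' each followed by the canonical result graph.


O:
nodes: 0:N, 1:N, 2:N, 3:C
edges: (0,1,b1); (1,0,b2)
branch 1 (rule r1):
nodes: 0:N, 2:N, 3:C
edges: (0,2,b1)
branch 2 (rule r2):
nodes: 0:N, 1:N, 2:N, 3:C
edges: (0,1,b1); (1,0,b1); (1,3,b1)


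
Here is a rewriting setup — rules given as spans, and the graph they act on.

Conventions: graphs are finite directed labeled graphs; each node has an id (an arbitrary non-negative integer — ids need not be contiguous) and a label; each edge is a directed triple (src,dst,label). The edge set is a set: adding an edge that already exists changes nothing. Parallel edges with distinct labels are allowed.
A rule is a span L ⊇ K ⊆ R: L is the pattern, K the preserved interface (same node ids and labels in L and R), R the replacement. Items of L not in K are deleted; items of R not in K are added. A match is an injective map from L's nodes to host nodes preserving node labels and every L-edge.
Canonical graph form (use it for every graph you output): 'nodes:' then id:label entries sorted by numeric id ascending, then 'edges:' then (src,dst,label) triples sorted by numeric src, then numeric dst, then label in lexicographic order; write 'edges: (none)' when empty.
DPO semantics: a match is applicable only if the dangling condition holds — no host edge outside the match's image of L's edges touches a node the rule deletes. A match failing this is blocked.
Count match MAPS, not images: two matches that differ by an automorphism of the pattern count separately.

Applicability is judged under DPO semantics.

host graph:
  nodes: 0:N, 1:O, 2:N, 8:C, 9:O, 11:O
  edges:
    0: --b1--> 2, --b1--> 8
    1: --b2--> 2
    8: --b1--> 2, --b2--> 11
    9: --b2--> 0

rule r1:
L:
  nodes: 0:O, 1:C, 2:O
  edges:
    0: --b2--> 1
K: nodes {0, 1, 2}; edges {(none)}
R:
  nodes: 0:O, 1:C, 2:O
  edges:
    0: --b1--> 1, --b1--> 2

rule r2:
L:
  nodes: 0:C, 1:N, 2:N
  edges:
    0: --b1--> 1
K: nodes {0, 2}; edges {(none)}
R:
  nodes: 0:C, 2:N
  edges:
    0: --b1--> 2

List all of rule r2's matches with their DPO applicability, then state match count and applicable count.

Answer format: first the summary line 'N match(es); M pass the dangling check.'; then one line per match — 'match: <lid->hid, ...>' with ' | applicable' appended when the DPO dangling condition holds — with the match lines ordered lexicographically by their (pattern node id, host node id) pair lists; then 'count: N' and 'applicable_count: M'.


1 match(es); 0 pass the dangling check.
match: 0->8, 1->2, 2->0
count: 1
applicable_count: 0


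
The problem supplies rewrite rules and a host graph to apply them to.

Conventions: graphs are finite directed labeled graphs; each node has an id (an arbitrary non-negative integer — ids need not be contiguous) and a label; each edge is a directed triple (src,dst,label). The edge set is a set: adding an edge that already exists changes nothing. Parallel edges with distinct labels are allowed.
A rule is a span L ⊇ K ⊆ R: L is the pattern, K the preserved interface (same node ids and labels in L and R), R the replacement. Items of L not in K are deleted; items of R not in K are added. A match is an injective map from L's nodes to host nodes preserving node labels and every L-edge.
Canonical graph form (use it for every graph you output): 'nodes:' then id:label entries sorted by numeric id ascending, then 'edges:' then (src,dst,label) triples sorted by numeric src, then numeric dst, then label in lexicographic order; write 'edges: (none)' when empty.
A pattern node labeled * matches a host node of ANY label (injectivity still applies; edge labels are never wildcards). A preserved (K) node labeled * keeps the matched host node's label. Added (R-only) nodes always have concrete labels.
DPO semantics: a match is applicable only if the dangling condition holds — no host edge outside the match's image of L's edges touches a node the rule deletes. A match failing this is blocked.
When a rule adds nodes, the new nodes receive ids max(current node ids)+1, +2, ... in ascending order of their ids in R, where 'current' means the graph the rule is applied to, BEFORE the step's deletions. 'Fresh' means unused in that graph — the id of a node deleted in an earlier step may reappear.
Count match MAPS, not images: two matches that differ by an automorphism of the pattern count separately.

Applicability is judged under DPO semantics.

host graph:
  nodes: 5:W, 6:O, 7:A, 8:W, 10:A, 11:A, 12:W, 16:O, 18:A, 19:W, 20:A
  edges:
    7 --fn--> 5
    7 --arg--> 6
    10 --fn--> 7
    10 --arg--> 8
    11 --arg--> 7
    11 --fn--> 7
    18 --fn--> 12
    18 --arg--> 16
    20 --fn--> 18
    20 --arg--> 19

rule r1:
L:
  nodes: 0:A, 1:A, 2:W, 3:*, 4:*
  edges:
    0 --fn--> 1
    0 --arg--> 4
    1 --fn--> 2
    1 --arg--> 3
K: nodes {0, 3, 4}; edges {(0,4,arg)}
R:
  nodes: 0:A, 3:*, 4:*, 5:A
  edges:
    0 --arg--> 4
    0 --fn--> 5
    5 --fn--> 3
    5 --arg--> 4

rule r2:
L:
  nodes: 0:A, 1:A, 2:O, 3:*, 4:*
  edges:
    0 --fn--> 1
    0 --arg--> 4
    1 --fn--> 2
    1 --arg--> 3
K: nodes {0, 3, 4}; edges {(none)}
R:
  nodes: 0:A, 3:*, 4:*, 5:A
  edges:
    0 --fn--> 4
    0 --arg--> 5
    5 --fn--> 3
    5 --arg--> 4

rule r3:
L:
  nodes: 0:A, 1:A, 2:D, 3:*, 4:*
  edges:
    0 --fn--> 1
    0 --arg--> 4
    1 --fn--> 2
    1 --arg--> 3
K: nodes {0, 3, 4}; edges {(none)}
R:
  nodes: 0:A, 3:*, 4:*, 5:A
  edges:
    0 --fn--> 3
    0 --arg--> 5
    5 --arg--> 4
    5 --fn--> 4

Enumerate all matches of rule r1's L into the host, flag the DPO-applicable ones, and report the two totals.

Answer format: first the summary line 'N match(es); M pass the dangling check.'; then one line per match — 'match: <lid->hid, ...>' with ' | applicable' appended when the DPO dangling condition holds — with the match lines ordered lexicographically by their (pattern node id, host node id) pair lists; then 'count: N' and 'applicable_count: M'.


2 match(es); 1 pass the dangling check.
match: 0->10, 1->7, 2->5, 3->6, 4->8
match: 0->20, 1->18, 2->12, 3->16, 4->19 | applicable
count: 2
applicable_count: 1


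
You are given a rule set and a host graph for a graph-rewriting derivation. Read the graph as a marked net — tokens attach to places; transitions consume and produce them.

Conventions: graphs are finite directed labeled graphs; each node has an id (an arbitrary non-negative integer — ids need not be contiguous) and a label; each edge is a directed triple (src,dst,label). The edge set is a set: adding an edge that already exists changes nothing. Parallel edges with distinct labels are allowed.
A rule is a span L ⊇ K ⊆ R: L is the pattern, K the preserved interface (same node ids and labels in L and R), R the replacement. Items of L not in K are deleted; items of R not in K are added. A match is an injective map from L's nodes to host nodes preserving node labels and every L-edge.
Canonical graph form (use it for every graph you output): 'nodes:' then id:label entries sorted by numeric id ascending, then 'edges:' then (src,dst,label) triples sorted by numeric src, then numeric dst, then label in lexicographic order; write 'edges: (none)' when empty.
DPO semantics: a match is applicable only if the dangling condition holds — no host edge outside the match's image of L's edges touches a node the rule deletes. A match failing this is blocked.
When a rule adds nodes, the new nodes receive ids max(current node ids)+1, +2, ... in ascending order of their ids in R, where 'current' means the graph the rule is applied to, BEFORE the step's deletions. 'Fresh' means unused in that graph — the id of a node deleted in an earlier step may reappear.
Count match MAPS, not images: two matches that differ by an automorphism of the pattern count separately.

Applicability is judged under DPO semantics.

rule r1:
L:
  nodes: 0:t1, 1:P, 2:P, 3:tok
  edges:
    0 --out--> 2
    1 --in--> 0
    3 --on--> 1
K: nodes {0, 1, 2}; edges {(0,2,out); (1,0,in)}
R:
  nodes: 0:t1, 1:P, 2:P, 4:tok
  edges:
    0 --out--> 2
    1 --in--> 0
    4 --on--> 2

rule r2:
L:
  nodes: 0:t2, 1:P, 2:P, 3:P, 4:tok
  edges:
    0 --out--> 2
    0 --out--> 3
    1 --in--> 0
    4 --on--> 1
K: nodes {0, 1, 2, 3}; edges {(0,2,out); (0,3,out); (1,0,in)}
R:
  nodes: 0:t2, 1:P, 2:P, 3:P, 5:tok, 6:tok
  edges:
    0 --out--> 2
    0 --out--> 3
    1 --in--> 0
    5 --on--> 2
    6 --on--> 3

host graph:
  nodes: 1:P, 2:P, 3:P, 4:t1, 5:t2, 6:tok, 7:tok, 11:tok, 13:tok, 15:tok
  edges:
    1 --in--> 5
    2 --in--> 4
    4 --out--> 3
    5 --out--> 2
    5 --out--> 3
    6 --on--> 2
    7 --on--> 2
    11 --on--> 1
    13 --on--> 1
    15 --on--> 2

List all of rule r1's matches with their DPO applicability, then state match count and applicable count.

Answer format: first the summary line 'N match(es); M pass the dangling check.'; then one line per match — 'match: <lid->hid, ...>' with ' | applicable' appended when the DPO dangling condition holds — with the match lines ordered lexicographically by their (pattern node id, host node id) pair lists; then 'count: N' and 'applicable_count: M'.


3 match(es); 3 pass the dangling check.
match: 0->4, 1->2, 2->3, 3->6 | applicable
match: 0->4, 1->2, 2->3, 3->7 | applicable
match: 0->4, 1->2, 2->3, 3->15 | applicable
count: 3
applicable_count: 3


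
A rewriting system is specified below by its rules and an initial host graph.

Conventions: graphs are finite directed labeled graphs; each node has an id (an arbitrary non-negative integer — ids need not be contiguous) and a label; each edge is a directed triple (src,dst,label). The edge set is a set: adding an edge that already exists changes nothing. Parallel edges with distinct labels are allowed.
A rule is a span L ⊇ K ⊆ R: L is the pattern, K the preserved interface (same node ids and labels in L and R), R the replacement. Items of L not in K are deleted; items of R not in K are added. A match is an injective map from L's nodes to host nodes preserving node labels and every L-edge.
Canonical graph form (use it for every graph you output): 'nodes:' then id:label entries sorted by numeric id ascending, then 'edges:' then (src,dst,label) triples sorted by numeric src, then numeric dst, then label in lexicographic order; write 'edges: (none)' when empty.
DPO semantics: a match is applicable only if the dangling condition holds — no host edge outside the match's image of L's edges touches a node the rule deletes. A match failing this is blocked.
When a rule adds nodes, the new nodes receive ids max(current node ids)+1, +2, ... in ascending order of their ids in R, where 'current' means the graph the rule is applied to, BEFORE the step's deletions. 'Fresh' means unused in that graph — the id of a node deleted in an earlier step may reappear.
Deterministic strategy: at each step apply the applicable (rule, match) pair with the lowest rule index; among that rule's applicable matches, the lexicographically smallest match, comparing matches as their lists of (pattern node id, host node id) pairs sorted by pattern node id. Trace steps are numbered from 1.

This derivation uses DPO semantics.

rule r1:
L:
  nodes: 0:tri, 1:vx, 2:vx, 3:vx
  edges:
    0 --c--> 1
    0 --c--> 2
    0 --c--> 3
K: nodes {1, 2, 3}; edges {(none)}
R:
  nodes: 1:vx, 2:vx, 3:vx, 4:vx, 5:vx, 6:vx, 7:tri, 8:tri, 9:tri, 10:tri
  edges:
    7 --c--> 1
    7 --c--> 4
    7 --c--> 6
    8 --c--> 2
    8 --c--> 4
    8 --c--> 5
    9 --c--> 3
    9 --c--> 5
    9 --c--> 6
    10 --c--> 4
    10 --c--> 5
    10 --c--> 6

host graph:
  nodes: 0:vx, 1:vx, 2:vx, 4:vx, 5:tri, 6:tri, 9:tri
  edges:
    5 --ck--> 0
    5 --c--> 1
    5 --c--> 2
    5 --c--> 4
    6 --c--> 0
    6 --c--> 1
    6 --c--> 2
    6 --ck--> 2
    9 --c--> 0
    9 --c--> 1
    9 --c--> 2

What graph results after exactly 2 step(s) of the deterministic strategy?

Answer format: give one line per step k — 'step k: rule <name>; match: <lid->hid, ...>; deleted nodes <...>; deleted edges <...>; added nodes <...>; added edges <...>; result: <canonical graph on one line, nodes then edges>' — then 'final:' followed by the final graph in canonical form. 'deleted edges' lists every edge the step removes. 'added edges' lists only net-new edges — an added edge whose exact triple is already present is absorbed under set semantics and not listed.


step 1: rule r1; match: 0->9, 1->0, 2->1, 3->2; deleted nodes 9; deleted edges (9,0,c); (9,1,c); (9,2,c); added nodes 10, 11, 12, 13, 14, 15, 16; added edges (13,0,c); (13,10,c); (13,12,c); (14,1,c); (14,10,c); (14,11,c); (15,2,c); (15,11,c); (15,12,c); (16,10,c); (16,11,c); (16,12,c); result: nodes: 0:vx, 1:vx, 2:vx, 4:vx, 5:tri, 6:tri, 10:vx, 11:vx, 12:vx, 13:tri, 14:tri, 15:tri, 16:tri edges: (5,0,ck); (5,1,c); (5,2,c); (5,4,c); (6,0,c); (6,1,c); (6,2,c); (6,2,ck); (13,0,c); (13,10,c); (13,12,c); (14,1,c); (14,10,c); (14,11,c); (15,2,c); (15,11,c); (15,12,c); (16,10,c); (16,11,c); (16,12,c)
step 2: rule r1; match: 0->13, 1->0, 2->10, 3->12; deleted nodes 13; deleted edges (13,0,c); (13,10,c); (13,12,c); added nodes 17, 18, 19, 20, 21, 22, 23; added edges (20,0,c); (20,17,c); (20,19,c); (21,10,c); (21,17,c); (21,18,c); (22,12,c); (22,18,c); (22,19,c); (23,17,c); (23,18,c); (23,19,c); result: nodes: 0:vx, 1:vx, 2:vx, 4:vx, 5:tri, 6:tri, 10:vx, 11:vx, 12:vx, 14:tri, 15:tri, 16:tri, 17:vx, 18:vx, 19:vx, 20:tri, 21:tri, 22:tri, 23:tri edges: (5,0,ck); (5,1,c); (5,2,c); (5,4,c); (6,0,c); (6,1,c); (6,2,c); (6,2,ck); (14,1,c); (14,10,c); (14,11,c); (15,2,c); (15,11,c); (15,12,c); (16,10,c); (16,11,c); (16,12,c); (20,0,c); (20,17,c); (20,19,c); (21,10,c); (21,17,c); (21,18,c); (22,12,c); (22,18,c); (22,19,c); (23,17,c); (23,18,c); (23,19,c)
final:
nodes: 0:vx, 1:vx, 2:vx, 4:vx, 5:tri, 6:tri, 10:vx, 11:vx, 12:vx, 14:tri, 15:tri, 16:tri, 17:vx, 18:vx, 19:vx, 20:tri, 21:tri, 22:tri, 23:tri
edges: (5,0,ck); (5,1,c); (5,2,c); (5,4,c); (6,0,c); (6,1,c); (6,2,c); (6,2,ck); (14,1,c); (14,10,c); (14,11,c); (15,2,c); (15,11,c); (15,12,c); (16,10,c); (16,11,c); (16,12,c); (20,0,c); (20,17,c); (20,19,c); (21,10,c); (21,17,c); (21,18,c); (22,12,c); (22,18,c); (22,19,c); (23,17,c); (23,18,c); (23,19,c)


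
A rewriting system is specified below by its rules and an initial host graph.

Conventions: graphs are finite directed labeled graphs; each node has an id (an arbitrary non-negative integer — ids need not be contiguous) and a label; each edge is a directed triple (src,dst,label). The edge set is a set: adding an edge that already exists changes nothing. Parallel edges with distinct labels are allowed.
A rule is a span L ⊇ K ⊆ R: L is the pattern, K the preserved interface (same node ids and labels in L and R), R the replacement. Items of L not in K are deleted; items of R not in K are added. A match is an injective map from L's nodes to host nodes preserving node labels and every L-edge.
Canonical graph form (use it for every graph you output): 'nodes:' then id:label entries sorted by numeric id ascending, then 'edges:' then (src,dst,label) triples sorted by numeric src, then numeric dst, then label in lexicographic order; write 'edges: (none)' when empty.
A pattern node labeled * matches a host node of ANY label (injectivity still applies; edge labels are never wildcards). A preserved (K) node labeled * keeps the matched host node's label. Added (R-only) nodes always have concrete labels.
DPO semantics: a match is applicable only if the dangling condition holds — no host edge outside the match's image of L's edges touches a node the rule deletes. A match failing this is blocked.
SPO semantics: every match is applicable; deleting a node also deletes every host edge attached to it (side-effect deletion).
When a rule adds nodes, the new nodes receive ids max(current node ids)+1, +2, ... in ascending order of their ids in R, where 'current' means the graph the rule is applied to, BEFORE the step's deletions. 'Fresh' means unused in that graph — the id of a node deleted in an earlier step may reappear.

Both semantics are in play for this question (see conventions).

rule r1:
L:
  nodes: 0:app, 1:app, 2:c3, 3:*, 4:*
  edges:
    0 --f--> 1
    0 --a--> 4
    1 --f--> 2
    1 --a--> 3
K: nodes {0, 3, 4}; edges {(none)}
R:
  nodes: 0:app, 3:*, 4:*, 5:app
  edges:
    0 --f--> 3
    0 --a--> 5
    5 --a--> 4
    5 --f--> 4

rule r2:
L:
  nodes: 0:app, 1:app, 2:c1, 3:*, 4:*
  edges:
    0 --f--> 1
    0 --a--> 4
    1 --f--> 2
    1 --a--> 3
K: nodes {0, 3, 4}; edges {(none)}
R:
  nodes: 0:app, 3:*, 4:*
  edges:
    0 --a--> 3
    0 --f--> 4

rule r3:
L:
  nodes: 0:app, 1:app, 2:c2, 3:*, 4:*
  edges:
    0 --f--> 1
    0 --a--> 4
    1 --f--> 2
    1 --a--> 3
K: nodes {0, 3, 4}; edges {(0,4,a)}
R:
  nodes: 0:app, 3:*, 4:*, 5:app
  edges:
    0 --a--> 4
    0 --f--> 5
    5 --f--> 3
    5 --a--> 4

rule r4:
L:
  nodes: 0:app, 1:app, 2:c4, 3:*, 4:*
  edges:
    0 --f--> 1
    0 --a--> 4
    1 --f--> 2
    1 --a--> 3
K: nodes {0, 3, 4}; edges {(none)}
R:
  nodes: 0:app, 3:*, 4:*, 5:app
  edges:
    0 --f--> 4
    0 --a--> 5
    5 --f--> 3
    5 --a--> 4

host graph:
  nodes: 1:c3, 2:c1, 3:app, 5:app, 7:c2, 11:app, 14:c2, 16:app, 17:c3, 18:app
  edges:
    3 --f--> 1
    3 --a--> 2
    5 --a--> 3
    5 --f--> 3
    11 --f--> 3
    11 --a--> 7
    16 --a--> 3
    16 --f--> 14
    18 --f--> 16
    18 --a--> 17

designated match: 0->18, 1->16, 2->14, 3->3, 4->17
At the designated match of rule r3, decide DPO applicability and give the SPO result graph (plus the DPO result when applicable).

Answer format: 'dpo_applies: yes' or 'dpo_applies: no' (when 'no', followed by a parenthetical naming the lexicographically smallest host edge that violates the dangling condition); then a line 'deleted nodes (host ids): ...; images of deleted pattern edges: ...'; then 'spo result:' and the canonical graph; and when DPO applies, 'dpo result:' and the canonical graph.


dpo_applies: yes
deleted nodes (host ids): 14, 16; images of deleted pattern edges: (16,3,a); (16,14,f); (18,16,f)
spo result:
nodes: 1:c3, 2:c1, 3:app, 5:app, 7:c2, 11:app, 17:c3, 18:app, 19:app
edges: (3,1,f); (3,2,a); (5,3,a); (5,3,f); (11,3,f); (11,7,a); (18,17,a); (18,19,f); (19,3,f); (19,17,a)
dpo result:
nodes: 1:c3, 2:c1, 3:app, 5:app, 7:c2, 11:app, 17:c3, 18:app, 19:app
edges: (3,1,f); (3,2,a); (5,3,a); (5,3,f); (11,3,f); (11,7,a); (18,17,a); (18,19,f); (19,3,f); (19,17,a)


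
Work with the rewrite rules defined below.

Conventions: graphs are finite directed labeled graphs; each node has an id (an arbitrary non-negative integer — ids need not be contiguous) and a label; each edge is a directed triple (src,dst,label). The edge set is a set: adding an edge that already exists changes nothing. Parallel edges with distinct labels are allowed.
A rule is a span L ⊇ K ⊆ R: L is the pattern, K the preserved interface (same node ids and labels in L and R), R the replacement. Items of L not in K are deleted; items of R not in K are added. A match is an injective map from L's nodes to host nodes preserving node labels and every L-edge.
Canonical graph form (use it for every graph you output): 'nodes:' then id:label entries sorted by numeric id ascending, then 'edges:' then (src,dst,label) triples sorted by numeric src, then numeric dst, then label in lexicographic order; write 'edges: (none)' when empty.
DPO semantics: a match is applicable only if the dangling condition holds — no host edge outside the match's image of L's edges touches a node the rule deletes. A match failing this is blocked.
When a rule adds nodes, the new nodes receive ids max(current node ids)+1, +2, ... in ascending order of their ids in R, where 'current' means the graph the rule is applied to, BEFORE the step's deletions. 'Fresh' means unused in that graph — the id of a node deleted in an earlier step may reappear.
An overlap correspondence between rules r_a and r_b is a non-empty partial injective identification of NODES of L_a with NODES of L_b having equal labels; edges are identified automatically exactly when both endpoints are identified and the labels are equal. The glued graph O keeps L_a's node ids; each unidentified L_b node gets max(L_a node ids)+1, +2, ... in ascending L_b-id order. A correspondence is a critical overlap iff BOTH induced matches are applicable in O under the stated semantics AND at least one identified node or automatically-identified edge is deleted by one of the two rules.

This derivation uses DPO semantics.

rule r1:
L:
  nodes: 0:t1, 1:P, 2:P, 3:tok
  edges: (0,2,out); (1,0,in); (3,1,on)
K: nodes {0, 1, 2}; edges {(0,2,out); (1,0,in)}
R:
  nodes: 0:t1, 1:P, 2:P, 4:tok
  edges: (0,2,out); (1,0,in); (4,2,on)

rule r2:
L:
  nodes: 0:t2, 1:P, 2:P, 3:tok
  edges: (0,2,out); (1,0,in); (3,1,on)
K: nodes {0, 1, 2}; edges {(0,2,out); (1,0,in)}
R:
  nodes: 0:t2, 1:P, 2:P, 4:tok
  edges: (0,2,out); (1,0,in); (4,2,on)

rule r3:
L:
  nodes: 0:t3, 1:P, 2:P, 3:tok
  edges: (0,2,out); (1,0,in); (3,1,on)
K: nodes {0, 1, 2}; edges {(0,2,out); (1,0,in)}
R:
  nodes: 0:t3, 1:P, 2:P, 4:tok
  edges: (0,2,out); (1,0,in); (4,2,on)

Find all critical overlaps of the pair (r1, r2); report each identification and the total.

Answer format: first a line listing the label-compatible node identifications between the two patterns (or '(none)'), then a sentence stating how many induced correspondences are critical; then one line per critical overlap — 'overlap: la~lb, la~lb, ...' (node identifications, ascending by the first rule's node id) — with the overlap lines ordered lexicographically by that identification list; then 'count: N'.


label-compatible node identifications between L(r1) and L(r2): 1~1, 1~2, 2~1, 2~2, 3~3
2 of the induced correspondences are critical overlaps of r1 and r2.
overlap: 1~1, 2~2, 3~3
overlap: 1~1, 3~3
count: 2
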